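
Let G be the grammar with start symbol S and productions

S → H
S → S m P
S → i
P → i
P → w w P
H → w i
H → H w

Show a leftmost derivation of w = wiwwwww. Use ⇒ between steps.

S ⇒ H ⇒ Hw ⇒ Hww ⇒ Hwww ⇒ Hwwww ⇒ Hwwwww ⇒ wiwwwww

S ⇒ H   [S → H]
H ⇒ Hw   [H → H w]
Hw ⇒ Hww   [H → H w]
Hww ⇒ Hwww   [H → H w]
Hwww ⇒ Hwwww   [H → H w]
Hwwww ⇒ Hwwwww   [H → H w]
Hwwwww ⇒ wiwwwww   [H → w i]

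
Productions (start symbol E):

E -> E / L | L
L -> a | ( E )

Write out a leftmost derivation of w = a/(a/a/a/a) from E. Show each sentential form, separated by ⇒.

E⇒E/L⇒L/L⇒a/L⇒a/(E)⇒a/(E/L)⇒a/(E/L/L)⇒a/(E/L/L/L)⇒a/(L/L/L/L)⇒a/(a/L/L/L)⇒a/(a/a/L/L)⇒a/(a/a/a/L)⇒a/(a/a/a/a)

E ⇒ E/L   [E -> E / L]
E/L ⇒ L/L   [E -> L]
L/L ⇒ a/L   [L -> a]
a/L ⇒ a/(E)   [L -> ( E )]
a/(E) ⇒ a/(E/L)   [E -> E / L]
a/(E/L) ⇒ a/(E/L/L)   [E -> E / L]
a/(E/L/L) ⇒ a/(E/L/L/L)   [E -> E / L]
a/(E/L/L/L) ⇒ a/(L/L/L/L)   [E -> L]
a/(L/L/L/L) ⇒ a/(a/L/L/L)   [L -> a]
a/(a/L/L/L) ⇒ a/(a/a/L/L)   [L -> a]
a/(a/a/L/L) ⇒ a/(a/a/a/L)   [L -> a]
a/(a/a/a/L) ⇒ a/(a/a/a/a)   [L -> a]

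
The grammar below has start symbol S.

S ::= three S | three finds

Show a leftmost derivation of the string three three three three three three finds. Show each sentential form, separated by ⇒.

S ⇒ three S ⇒ three three S ⇒ three three three S ⇒ three three three three S ⇒ three three three three three S ⇒ three three three three three three finds

S ⇒ three S   [S ::= three S]
three S ⇒ three three S   [S ::= three S]
three three S ⇒ three three three S   [S ::= three S]
three three three S ⇒ three three three three S   [S ::= three S]
three three three three S ⇒ three three three three three S   [S ::= three S]
three three three three three S ⇒ three three three three three three finds   [S ::= three finds]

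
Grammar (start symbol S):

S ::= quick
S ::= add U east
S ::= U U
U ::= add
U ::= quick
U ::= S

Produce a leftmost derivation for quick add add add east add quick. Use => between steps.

S => U U => S U => U U U => S U U => U U U U => quick U U U => quick add U U => quick add S U => quick add U U U => quick add S U U => quick add add U east U U => quick add add add east U U => quick add add add east add U => quick add add add east add quick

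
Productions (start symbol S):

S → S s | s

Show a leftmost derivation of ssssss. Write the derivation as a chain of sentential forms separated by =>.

S=>Ss=>Sss=>Ssss=>Sssss=>Ssssss=>ssssss

S => Ss   [S → S s]
Ss => Sss   [S → S s]
Sss => Ssss   [S → S s]
Ssss => Sssss   [S → S s]
Sssss => Ssssss   [S → S s]
Ssssss => ssssss   [S → s]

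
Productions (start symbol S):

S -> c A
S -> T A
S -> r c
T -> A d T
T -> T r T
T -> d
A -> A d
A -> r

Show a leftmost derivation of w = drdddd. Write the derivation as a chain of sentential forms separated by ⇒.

S ⇒ TA ⇒ dA ⇒ dAd ⇒ dAdd ⇒ dAddd ⇒ dAdddd ⇒ drdddd

S ⇒ TA   [S -> T A]
TA ⇒ dA   [T -> d]
dA ⇒ dAd   [A -> A d]
dAd ⇒ dAdd   [A -> A d]
dAdd ⇒ dAddd   [A -> A d]
dAddd ⇒ dAdddd   [A -> A d]
dAdddd ⇒ drdddd   [A -> r]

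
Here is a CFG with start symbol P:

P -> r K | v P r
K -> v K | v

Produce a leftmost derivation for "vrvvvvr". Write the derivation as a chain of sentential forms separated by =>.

P => vPr   [P -> v P r]
vPr => vrKr   [P -> r K]
vrKr => vrvKr   [K -> v K]
vrvKr => vrvvKr   [K -> v K]
vrvvKr => vrvvvKr   [K -> v K]
vrvvvKr => vrvvvvr   [K -> v]

P=>vPr=>vrKr=>vrvKr=>vrvvKr=>vrvvvKr=>vrvvvvr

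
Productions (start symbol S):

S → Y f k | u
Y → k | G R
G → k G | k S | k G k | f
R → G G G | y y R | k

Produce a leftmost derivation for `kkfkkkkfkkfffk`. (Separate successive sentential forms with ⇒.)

S ⇒ Yfk ⇒ GRfk ⇒ kSRfk ⇒ kYfkRfk ⇒ kkfkRfk ⇒ kkfkGGGfk ⇒ kkfkkGkGGfk ⇒ kkfkkkSkGGfk ⇒ kkfkkkYfkkGGfk ⇒ kkfkkkkfkkGGfk ⇒ kkfkkkkfkkfGfk ⇒ kkfkkkkfkkfffk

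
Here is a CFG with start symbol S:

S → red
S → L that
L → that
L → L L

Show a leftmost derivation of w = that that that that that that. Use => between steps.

S => L that => L L that => that L that => that L L that => that L L L that => that that L L that => that that that L that => that that that L L that => that that that that L that => that that that that that that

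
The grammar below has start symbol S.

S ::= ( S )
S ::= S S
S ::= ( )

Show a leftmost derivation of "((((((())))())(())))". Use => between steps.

S => (S)   [S ::= ( S )]
(S) => ((S))   [S ::= ( S )]
((S)) => ((SS))   [S ::= S S]
((SS)) => (((S)S))   [S ::= ( S )]
(((S)S)) => (((SS)S))   [S ::= S S]
(((SS)S)) => ((((S)S)S))   [S ::= ( S )]
((((S)S)S)) => (((((S))S)S))   [S ::= ( S )]
(((((S))S)S)) => ((((((S)))S)S))   [S ::= ( S )]
((((((S)))S)S)) => ((((((())))S)S))   [S ::= ( )]
((((((())))S)S)) => ((((((())))())S))   [S ::= ( )]
((((((())))())S)) => ((((((())))())(S)))   [S ::= ( S )]
((((((())))())(S))) => ((((((())))())(())))   [S ::= ( )]

S => (S) => ((S)) => ((SS)) => (((S)S)) => (((SS)S)) => ((((S)S)S)) => (((((S))S)S)) => ((((((S)))S)S)) => ((((((())))S)S)) => ((((((())))())S)) => ((((((())))())(S))) => ((((((())))())(())))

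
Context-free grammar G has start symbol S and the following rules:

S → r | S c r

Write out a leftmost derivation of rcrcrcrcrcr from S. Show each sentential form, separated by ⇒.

S ⇒ Scr ⇒ Scrcr ⇒ Scrcrcr ⇒ Scrcrcrcr ⇒ Scrcrcrcrcr ⇒ rcrcrcrcrcr

S ⇒ Scr   [S → S c r]
Scr ⇒ Scrcr   [S → S c r]
Scrcr ⇒ Scrcrcr   [S → S c r]
Scrcrcr ⇒ Scrcrcrcr   [S → S c r]
Scrcrcrcr ⇒ Scrcrcrcrcr   [S → S c r]
Scrcrcrcrcr ⇒ rcrcrcrcrcr   [S → r]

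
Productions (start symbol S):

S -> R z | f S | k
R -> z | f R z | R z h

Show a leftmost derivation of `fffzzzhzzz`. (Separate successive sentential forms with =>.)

S => Rz   [S -> R z]
Rz => fRzz   [R -> f R z]
fRzz => ffRzzz   [R -> f R z]
ffRzzz => ffRzhzzz   [R -> R z h]
ffRzhzzz => fffRzzhzzz   [R -> f R z]
fffRzzhzzz => fffzzzhzzz   [R -> z]

S => Rz => fRzz => ffRzzz => ffRzhzzz => fffRzzhzzz => fffzzzhzzz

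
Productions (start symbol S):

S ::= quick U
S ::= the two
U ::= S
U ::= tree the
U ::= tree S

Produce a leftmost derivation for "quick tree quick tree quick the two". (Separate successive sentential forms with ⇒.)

S ⇒ quick U   [S ::= quick U]
quick U ⇒ quick tree S   [U ::= tree S]
quick tree S ⇒ quick tree quick U   [S ::= quick U]
quick tree quick U ⇒ quick tree quick tree S   [U ::= tree S]
quick tree quick tree S ⇒ quick tree quick tree quick U   [S ::= quick U]
quick tree quick tree quick U ⇒ quick tree quick tree quick S   [U ::= S]
quick tree quick tree quick S ⇒ quick tree quick tree quick the two   [S ::= the two]

S ⇒ quick U ⇒ quick tree S ⇒ quick tree quick U ⇒ quick tree quick tree S ⇒ quick tree quick tree quick U ⇒ quick tree quick tree quick S ⇒ quick tree quick tree quick the two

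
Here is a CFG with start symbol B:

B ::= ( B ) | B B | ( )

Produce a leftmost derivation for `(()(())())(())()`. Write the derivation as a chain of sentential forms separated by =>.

B => BB   [B ::= B B]
BB => BBB   [B ::= B B]
BBB => (B)BB   [B ::= ( B )]
(B)BB => (BB)BB   [B ::= B B]
(BB)BB => (()B)BB   [B ::= ( )]
(()B)BB => (()BB)BB   [B ::= B B]
(()BB)BB => (()(B)B)BB   [B ::= ( B )]
(()(B)B)BB => (()(())B)BB   [B ::= ( )]
(()(())B)BB => (()(())())BB   [B ::= ( )]
(()(())())BB => (()(())())(B)B   [B ::= ( B )]
(()(())())(B)B => (()(())())(())B   [B ::= ( )]
(()(())())(())B => (()(())())(())()   [B ::= ( )]

B => BB => BBB => (B)BB => (BB)BB => (()B)BB => (()BB)BB => (()(B)B)BB => (()(())B)BB => (()(())())BB => (()(())())(B)B => (()(())())(())B => (()(())())(())()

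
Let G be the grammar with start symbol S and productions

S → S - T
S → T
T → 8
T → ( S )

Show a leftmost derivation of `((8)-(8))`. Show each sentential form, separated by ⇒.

S⇒T⇒(S)⇒(S-T)⇒(T-T)⇒((S)-T)⇒((T)-T)⇒((8)-T)⇒((8)-(S))⇒((8)-(T))⇒((8)-(8))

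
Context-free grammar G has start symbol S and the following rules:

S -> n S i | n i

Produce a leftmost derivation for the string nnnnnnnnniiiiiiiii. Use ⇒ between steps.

S ⇒ nSi   [S -> n S i]
nSi ⇒ nnSii   [S -> n S i]
nnSii ⇒ nnnSiii   [S -> n S i]
nnnSiii ⇒ nnnnSiiii   [S -> n S i]
nnnnSiiii ⇒ nnnnnSiiiii   [S -> n S i]
nnnnnSiiiii ⇒ nnnnnnSiiiiii   [S -> n S i]
nnnnnnSiiiiii ⇒ nnnnnnnSiiiiiii   [S -> n S i]
nnnnnnnSiiiiiii ⇒ nnnnnnnnSiiiiiiii   [S -> n S i]
nnnnnnnnSiiiiiiii ⇒ nnnnnnnnniiiiiiiii   [S -> n i]

S ⇒ nSi ⇒ nnSii ⇒ nnnSiii ⇒ nnnnSiiii ⇒ nnnnnSiiiii ⇒ nnnnnnSiiiiii ⇒ nnnnnnnSiiiiiii ⇒ nnnnnnnnSiiiiiiii ⇒ nnnnnnnnniiiiiiiii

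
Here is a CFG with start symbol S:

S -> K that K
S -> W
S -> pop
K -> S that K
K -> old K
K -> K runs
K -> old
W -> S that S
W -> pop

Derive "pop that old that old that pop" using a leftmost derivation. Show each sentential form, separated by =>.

S => W   [S -> W]
W => S that S   [W -> S that S]
S that S => K that K that S   [S -> K that K]
K that K that S => S that K that K that S   [K -> S that K]
S that K that K that S => W that K that K that S   [S -> W]
W that K that K that S => pop that K that K that S   [W -> pop]
pop that K that K that S => pop that old that K that S   [K -> old]
pop that old that K that S => pop that old that old that S   [K -> old]
pop that old that old that S => pop that old that old that pop   [S -> pop]

S => W => S that S => K that K that S => S that K that K that S => W that K that K that S => pop that K that K that S => pop that old that K that S => pop that old that old that S => pop that old that old that pop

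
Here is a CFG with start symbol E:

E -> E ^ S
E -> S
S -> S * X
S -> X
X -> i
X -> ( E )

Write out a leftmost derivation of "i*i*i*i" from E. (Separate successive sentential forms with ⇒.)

E ⇒ S   [E -> S]
S ⇒ S*X   [S -> S * X]
S*X ⇒ S*X*X   [S -> S * X]
S*X*X ⇒ S*X*X*X   [S -> S * X]
S*X*X*X ⇒ X*X*X*X   [S -> X]
X*X*X*X ⇒ i*X*X*X   [X -> i]
i*X*X*X ⇒ i*i*X*X   [X -> i]
i*i*X*X ⇒ i*i*i*X   [X -> i]
i*i*i*X ⇒ i*i*i*i   [X -> i]

E ⇒ S ⇒ S*X ⇒ S*X*X ⇒ S*X*X*X ⇒ X*X*X*X ⇒ i*X*X*X ⇒ i*i*X*X ⇒ i*i*i*X ⇒ i*i*i*i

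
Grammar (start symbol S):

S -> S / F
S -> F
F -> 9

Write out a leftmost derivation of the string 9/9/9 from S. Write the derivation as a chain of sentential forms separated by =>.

S=>S/F=>S/F/F=>F/F/F=>9/F/F=>9/9/F=>9/9/9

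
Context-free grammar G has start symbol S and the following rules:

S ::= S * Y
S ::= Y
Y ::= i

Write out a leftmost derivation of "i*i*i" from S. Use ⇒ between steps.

S ⇒ S*Y ⇒ S*Y*Y ⇒ Y*Y*Y ⇒ i*Y*Y ⇒ i*i*Y ⇒ i*i*i

S ⇒ S*Y   [S ::= S * Y]
S*Y ⇒ S*Y*Y   [S ::= S * Y]
S*Y*Y ⇒ Y*Y*Y   [S ::= Y]
Y*Y*Y ⇒ i*Y*Y   [Y ::= i]
i*Y*Y ⇒ i*i*Y   [Y ::= i]
i*i*Y ⇒ i*i*i   [Y ::= i]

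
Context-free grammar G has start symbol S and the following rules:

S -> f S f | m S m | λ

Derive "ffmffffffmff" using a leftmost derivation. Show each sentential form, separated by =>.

S => fSf   [S -> f S f]
fSf => ffSff   [S -> f S f]
ffSff => ffmSmff   [S -> m S m]
ffmSmff => ffmfSfmff   [S -> f S f]
ffmfSfmff => ffmffSffmff   [S -> f S f]
ffmffSffmff => ffmfffSfffmff   [S -> f S f]
ffmfffSfffmff => ffmffffffmff   [S -> λ]

S => fSf => ffSff => ffmSmff => ffmfSfmff => ffmffSffmff => ffmfffSfffmff => ffmffffffmff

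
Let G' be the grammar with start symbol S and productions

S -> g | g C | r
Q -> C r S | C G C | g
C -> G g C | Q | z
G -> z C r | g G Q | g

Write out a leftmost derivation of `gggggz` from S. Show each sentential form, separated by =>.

S => gC   [S -> g C]
gC => gGgC   [C -> G g C]
gGgC => ggGQgC   [G -> g G Q]
ggGQgC => gggQgC   [G -> g]
gggQgC => gggggC   [Q -> g]
gggggC => gggggz   [C -> z]

S=>gC=>gGgC=>ggGQgC=>gggQgC=>gggggC=>gggggz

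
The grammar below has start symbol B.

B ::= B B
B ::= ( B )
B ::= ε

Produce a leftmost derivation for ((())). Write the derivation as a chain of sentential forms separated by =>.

B=>BB=>(B)B=>(BB)B=>(BBB)B=>(BBBB)B=>((B)BBB)B=>(((B))BBB)B=>((())BBB)B=>((())BB)B=>((())B)B=>((()))B=>((()))

B => BB   [B ::= B B]
BB => (B)B   [B ::= ( B )]
(B)B => (BB)B   [B ::= B B]
(BB)B => (BBB)B   [B ::= B B]
(BBB)B => (BBBB)B   [B ::= B B]
(BBBB)B => ((B)BBB)B   [B ::= ( B )]
((B)BBB)B => (((B))BBB)B   [B ::= ( B )]
(((B))BBB)B => ((())BBB)B   [B ::= ε]
((())BBB)B => ((())BB)B   [B ::= ε]
((())BB)B => ((())B)B   [B ::= ε]
((())B)B => ((()))B   [B ::= ε]
((()))B => ((()))   [B ::= ε]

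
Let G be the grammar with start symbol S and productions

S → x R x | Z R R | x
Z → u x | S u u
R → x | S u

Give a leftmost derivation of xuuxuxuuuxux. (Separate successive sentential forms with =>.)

S => ZRR => SuuRR => ZRRuuRR => SuuRRuuRR => xuuRRuuRR => xuuSuRuuRR => xuuxuRuuRR => xuuxuSuuuRR => xuuxuxuuuRR => xuuxuxuuuSuR => xuuxuxuuuxuR => xuuxuxuuuxux

S => ZRR   [S → Z R R]
ZRR => SuuRR   [Z → S u u]
SuuRR => ZRRuuRR   [S → Z R R]
ZRRuuRR => SuuRRuuRR   [Z → S u u]
SuuRRuuRR => xuuRRuuRR   [S → x]
xuuRRuuRR => xuuSuRuuRR   [R → S u]
xuuSuRuuRR => xuuxuRuuRR   [S → x]
xuuxuRuuRR => xuuxuSuuuRR   [R → S u]
xuuxuSuuuRR => xuuxuxuuuRR   [S → x]
xuuxuxuuuRR => xuuxuxuuuSuR   [R → S u]
xuuxuxuuuSuR => xuuxuxuuuxuR   [S → x]
xuuxuxuuuxuR => xuuxuxuuuxux   [R → x]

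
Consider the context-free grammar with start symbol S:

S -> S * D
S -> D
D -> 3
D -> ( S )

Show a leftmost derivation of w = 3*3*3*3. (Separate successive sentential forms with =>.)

S => S*D   [S -> S * D]
S*D => S*D*D   [S -> S * D]
S*D*D => S*D*D*D   [S -> S * D]
S*D*D*D => D*D*D*D   [S -> D]
D*D*D*D => 3*D*D*D   [D -> 3]
3*D*D*D => 3*3*D*D   [D -> 3]
3*3*D*D => 3*3*3*D   [D -> 3]
3*3*3*D => 3*3*3*3   [D -> 3]

S=>S*D=>S*D*D=>S*D*D*D=>D*D*D*D=>3*D*D*D=>3*3*D*D=>3*3*3*D=>3*3*3*3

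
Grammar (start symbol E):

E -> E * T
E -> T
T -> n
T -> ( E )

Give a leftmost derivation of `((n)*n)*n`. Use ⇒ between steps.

E⇒E*T⇒T*T⇒(E)*T⇒(E*T)*T⇒(T*T)*T⇒((E)*T)*T⇒((T)*T)*T⇒((n)*T)*T⇒((n)*n)*T⇒((n)*n)*n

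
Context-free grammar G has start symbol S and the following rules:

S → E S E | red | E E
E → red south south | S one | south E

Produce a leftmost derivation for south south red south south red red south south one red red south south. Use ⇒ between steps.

S ⇒ E S E ⇒ south E S E ⇒ south south E S E ⇒ south south S one S E ⇒ south south E S E one S E ⇒ south south red south south S E one S E ⇒ south south red south south red E one S E ⇒ south south red south south red red south south one S E ⇒ south south red south south red red south south one red E ⇒ south south red south south red red south south one red red south south

S ⇒ E S E   [S → E S E]
E S E ⇒ south E S E   [E → south E]
south E S E ⇒ south south E S E   [E → south E]
south south E S E ⇒ south south S one S E   [E → S one]
south south S one S E ⇒ south south E S E one S E   [S → E S E]
south south E S E one S E ⇒ south south red south south S E one S E   [E → red south south]
south south red south south S E one S E ⇒ south south red south south red E one S E   [S → red]
south south red south south red E one S E ⇒ south south red south south red red south south one S E   [E → red south south]
south south red south south red red south south one S E ⇒ south south red south south red red south south one red E   [S → red]
south south red south south red red south south one red E ⇒ south south red south south red red south south one red red south south   [E → red south south]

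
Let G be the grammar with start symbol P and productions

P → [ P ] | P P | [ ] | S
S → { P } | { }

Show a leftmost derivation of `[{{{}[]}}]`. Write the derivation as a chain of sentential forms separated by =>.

P => [P] => [S] => [{P}] => [{S}] => [{{P}}] => [{{PP}}] => [{{SP}}] => [{{{}P}}] => [{{{}[]}}]

P => [P]   [P → [ P ]]
[P] => [S]   [P → S]
[S] => [{P}]   [S → { P }]
[{P}] => [{S}]   [P → S]
[{S}] => [{{P}}]   [S → { P }]
[{{P}}] => [{{PP}}]   [P → P P]
[{{PP}}] => [{{SP}}]   [P → S]
[{{SP}}] => [{{{}P}}]   [S → { }]
[{{{}P}}] => [{{{}[]}}]   [P → [ ]]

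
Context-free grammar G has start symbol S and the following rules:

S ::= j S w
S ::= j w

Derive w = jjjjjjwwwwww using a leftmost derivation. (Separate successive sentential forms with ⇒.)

S ⇒ jSw ⇒ jjSww ⇒ jjjSwww ⇒ jjjjSwwww ⇒ jjjjjSwwwww ⇒ jjjjjjwwwwww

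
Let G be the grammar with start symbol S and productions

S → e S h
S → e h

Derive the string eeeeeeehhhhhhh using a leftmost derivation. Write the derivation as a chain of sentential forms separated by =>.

S=>eSh=>eeShh=>eeeShhh=>eeeeShhhh=>eeeeeShhhhh=>eeeeeeShhhhhh=>eeeeeeehhhhhhh

S => eSh   [S → e S h]
eSh => eeShh   [S → e S h]
eeShh => eeeShhh   [S → e S h]
eeeShhh => eeeeShhhh   [S → e S h]
eeeeShhhh => eeeeeShhhhh   [S → e S h]
eeeeeShhhhh => eeeeeeShhhhhh   [S → e S h]
eeeeeeShhhhhh => eeeeeeehhhhhhh   [S → e h]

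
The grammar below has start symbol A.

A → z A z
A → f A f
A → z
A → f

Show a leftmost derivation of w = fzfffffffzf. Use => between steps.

A => fAf   [A → f A f]
fAf => fzAzf   [A → z A z]
fzAzf => fzfAfzf   [A → f A f]
fzfAfzf => fzffAffzf   [A → f A f]
fzffAffzf => fzfffAfffzf   [A → f A f]
fzfffAfffzf => fzfffffffzf   [A → f]

A => fAf => fzAzf => fzfAfzf => fzffAffzf => fzfffAfffzf => fzfffffffzf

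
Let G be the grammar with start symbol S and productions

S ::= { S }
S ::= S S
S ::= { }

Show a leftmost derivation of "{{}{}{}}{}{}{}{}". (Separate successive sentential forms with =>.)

S => SS   [S ::= S S]
SS => SSS   [S ::= S S]
SSS => SSSS   [S ::= S S]
SSSS => SSSSS   [S ::= S S]
SSSSS => {S}SSSS   [S ::= { S }]
{S}SSSS => {SS}SSSS   [S ::= S S]
{SS}SSSS => {{}S}SSSS   [S ::= { }]
{{}S}SSSS => {{}SS}SSSS   [S ::= S S]
{{}SS}SSSS => {{}{}S}SSSS   [S ::= { }]
{{}{}S}SSSS => {{}{}{}}SSSS   [S ::= { }]
{{}{}{}}SSSS => {{}{}{}}{}SSS   [S ::= { }]
{{}{}{}}{}SSS => {{}{}{}}{}{}SS   [S ::= { }]
{{}{}{}}{}{}SS => {{}{}{}}{}{}{}S   [S ::= { }]
{{}{}{}}{}{}{}S => {{}{}{}}{}{}{}{}   [S ::= { }]

S => SS => SSS => SSSS => SSSSS => {S}SSSS => {SS}SSSS => {{}S}SSSS => {{}SS}SSSS => {{}{}S}SSSS => {{}{}{}}SSSS => {{}{}{}}{}SSS => {{}{}{}}{}{}SS => {{}{}{}}{}{}{}S => {{}{}{}}{}{}{}{}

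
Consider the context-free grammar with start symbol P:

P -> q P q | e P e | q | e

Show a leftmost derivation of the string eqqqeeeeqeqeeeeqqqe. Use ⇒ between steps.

P⇒ePe⇒eqPqe⇒eqqPqqe⇒eqqqPqqqe⇒eqqqePeqqqe⇒eqqqeePeeqqqe⇒eqqqeeePeeeqqqe⇒eqqqeeeePeeeeqqqe⇒eqqqeeeeqPqeeeeqqqe⇒eqqqeeeeqeqeeeeqqqe

P ⇒ ePe   [P -> e P e]
ePe ⇒ eqPqe   [P -> q P q]
eqPqe ⇒ eqqPqqe   [P -> q P q]
eqqPqqe ⇒ eqqqPqqqe   [P -> q P q]
eqqqPqqqe ⇒ eqqqePeqqqe   [P -> e P e]
eqqqePeqqqe ⇒ eqqqeePeeqqqe   [P -> e P e]
eqqqeePeeqqqe ⇒ eqqqeeePeeeqqqe   [P -> e P e]
eqqqeeePeeeqqqe ⇒ eqqqeeeePeeeeqqqe   [P -> e P e]
eqqqeeeePeeeeqqqe ⇒ eqqqeeeeqPqeeeeqqqe   [P -> q P q]
eqqqeeeeqPqeeeeqqqe ⇒ eqqqeeeeqeqeeeeqqqe   [P -> e]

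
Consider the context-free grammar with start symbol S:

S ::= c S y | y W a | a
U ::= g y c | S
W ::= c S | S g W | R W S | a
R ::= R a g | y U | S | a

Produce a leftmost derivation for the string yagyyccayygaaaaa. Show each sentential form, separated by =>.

S => yWa   [S ::= y W a]
yWa => ySgWa   [W ::= S g W]
ySgWa => yagWa   [S ::= a]
yagWa => yagRWSa   [W ::= R W S]
yagRWSa => yagyUWSa   [R ::= y U]
yagyUWSa => yagySWSa   [U ::= S]
yagySWSa => yagyyWaWSa   [S ::= y W a]
yagyyWaWSa => yagyySgWaWSa   [W ::= S g W]
yagyySgWaWSa => yagyycSygWaWSa   [S ::= c S y]
yagyycSygWaWSa => yagyyccSyygWaWSa   [S ::= c S y]
yagyyccSyygWaWSa => yagyyccayygWaWSa   [S ::= a]
yagyyccayygWaWSa => yagyyccayygaaWSa   [W ::= a]
yagyyccayygaaWSa => yagyyccayygaaaSa   [W ::= a]
yagyyccayygaaaSa => yagyyccayygaaaaa   [S ::= a]

S => yWa => ySgWa => yagWa => yagRWSa => yagyUWSa => yagySWSa => yagyyWaWSa => yagyySgWaWSa => yagyycSygWaWSa => yagyyccSyygWaWSa => yagyyccayygWaWSa => yagyyccayygaaWSa => yagyyccayygaaaSa => yagyyccayygaaaaa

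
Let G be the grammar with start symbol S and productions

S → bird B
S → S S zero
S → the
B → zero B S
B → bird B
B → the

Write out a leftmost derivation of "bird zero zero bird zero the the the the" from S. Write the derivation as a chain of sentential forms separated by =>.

S => bird B => bird zero B S => bird zero zero B S S => bird zero zero bird B S S => bird zero zero bird zero B S S S => bird zero zero bird zero the S S S => bird zero zero bird zero the the S S => bird zero zero bird zero the the the S => bird zero zero bird zero the the the the

S => bird B   [S → bird B]
bird B => bird zero B S   [B → zero B S]
bird zero B S => bird zero zero B S S   [B → zero B S]
bird zero zero B S S => bird zero zero bird B S S   [B → bird B]
bird zero zero bird B S S => bird zero zero bird zero B S S S   [B → zero B S]
bird zero zero bird zero B S S S => bird zero zero bird zero the S S S   [B → the]
bird zero zero bird zero the S S S => bird zero zero bird zero the the S S   [S → the]
bird zero zero bird zero the the S S => bird zero zero bird zero the the the S   [S → the]
bird zero zero bird zero the the the S => bird zero zero bird zero the the the the   [S → the]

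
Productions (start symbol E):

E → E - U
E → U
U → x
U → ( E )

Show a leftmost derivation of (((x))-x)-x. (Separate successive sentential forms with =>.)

E => E-U   [E → E - U]
E-U => U-U   [E → U]
U-U => (E)-U   [U → ( E )]
(E)-U => (E-U)-U   [E → E - U]
(E-U)-U => (U-U)-U   [E → U]
(U-U)-U => ((E)-U)-U   [U → ( E )]
((E)-U)-U => ((U)-U)-U   [E → U]
((U)-U)-U => (((E))-U)-U   [U → ( E )]
(((E))-U)-U => (((U))-U)-U   [E → U]
(((U))-U)-U => (((x))-U)-U   [U → x]
(((x))-U)-U => (((x))-x)-U   [U → x]
(((x))-x)-U => (((x))-x)-x   [U → x]

E=>E-U=>U-U=>(E)-U=>(E-U)-U=>(U-U)-U=>((E)-U)-U=>((U)-U)-U=>(((E))-U)-U=>(((U))-U)-U=>(((x))-U)-U=>(((x))-x)-U=>(((x))-x)-x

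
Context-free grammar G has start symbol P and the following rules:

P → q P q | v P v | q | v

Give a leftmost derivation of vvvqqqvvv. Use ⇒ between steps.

P ⇒ vPv ⇒ vvPvv ⇒ vvvPvvv ⇒ vvvqPqvvv ⇒ vvvqqqvvv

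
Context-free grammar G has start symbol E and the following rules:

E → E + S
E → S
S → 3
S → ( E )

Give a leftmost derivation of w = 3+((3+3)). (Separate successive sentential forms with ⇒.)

E ⇒ E+S   [E → E + S]
E+S ⇒ S+S   [E → S]
S+S ⇒ 3+S   [S → 3]
3+S ⇒ 3+(E)   [S → ( E )]
3+(E) ⇒ 3+(S)   [E → S]
3+(S) ⇒ 3+((E))   [S → ( E )]
3+((E)) ⇒ 3+((E+S))   [E → E + S]
3+((E+S)) ⇒ 3+((S+S))   [E → S]
3+((S+S)) ⇒ 3+((3+S))   [S → 3]
3+((3+S)) ⇒ 3+((3+3))   [S → 3]

E⇒E+S⇒S+S⇒3+S⇒3+(E)⇒3+(S)⇒3+((E))⇒3+((E+S))⇒3+((S+S))⇒3+((3+S))⇒3+((3+3))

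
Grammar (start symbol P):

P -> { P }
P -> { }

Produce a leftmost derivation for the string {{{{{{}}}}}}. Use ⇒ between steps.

P ⇒ {P} ⇒ {{P}} ⇒ {{{P}}} ⇒ {{{{P}}}} ⇒ {{{{{P}}}}} ⇒ {{{{{{}}}}}}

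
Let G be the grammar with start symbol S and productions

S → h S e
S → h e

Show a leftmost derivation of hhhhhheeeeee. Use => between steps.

S => hSe => hhSee => hhhSeee => hhhhSeeee => hhhhhSeeeee => hhhhhheeeeee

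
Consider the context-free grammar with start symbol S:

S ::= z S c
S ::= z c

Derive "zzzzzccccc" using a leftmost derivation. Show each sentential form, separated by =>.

S => zSc => zzScc => zzzSccc => zzzzScccc => zzzzzccccc

S => zSc   [S ::= z S c]
zSc => zzScc   [S ::= z S c]
zzScc => zzzSccc   [S ::= z S c]
zzzSccc => zzzzScccc   [S ::= z S c]
zzzzScccc => zzzzzccccc   [S ::= z c]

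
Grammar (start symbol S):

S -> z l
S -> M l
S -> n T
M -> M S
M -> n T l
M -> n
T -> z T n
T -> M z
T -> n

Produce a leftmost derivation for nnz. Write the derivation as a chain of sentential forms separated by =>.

S => nT => nMz => nnz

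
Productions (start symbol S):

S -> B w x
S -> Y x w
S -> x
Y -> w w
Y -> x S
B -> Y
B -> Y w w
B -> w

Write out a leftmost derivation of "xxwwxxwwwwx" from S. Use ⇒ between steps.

S ⇒ Bwx   [S -> B w x]
Bwx ⇒ Ywwwx   [B -> Y w w]
Ywwwx ⇒ xSwwwx   [Y -> x S]
xSwwwx ⇒ xYxwwwwx   [S -> Y x w]
xYxwwwwx ⇒ xxSxwwwwx   [Y -> x S]
xxSxwwwwx ⇒ xxBwxxwwwwx   [S -> B w x]
xxBwxxwwwwx ⇒ xxwwxxwwwwx   [B -> w]

S ⇒ Bwx ⇒ Ywwwx ⇒ xSwwwx ⇒ xYxwwwwx ⇒ xxSxwwwwx ⇒ xxBwxxwwwwx ⇒ xxwwxxwwwwx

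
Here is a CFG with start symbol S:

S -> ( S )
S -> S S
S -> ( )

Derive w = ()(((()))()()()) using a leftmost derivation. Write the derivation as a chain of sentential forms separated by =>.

S => SS => ()S => ()(S) => ()(SS) => ()(SSS) => ()(SSSS) => ()((S)SSS) => ()(((S))SSS) => ()(((()))SSS) => ()(((()))()SS) => ()(((()))()()S) => ()(((()))()()())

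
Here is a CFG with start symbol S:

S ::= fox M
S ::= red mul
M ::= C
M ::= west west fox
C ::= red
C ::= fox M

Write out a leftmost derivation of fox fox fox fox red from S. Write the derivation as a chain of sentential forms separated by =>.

S => fox M => fox C => fox fox M => fox fox C => fox fox fox M => fox fox fox C => fox fox fox fox M => fox fox fox fox C => fox fox fox fox red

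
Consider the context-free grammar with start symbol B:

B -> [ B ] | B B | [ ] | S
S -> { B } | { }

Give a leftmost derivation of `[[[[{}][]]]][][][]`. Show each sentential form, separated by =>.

B => BB   [B -> B B]
BB => BBB   [B -> B B]
BBB => [B]BB   [B -> [ B ]]
[B]BB => [[B]]BB   [B -> [ B ]]
[[B]]BB => [[[B]]]BB   [B -> [ B ]]
[[[B]]]BB => [[[BB]]]BB   [B -> B B]
[[[BB]]]BB => [[[[B]B]]]BB   [B -> [ B ]]
[[[[B]B]]]BB => [[[[S]B]]]BB   [B -> S]
[[[[S]B]]]BB => [[[[{}]B]]]BB   [S -> { }]
[[[[{}]B]]]BB => [[[[{}][]]]]BB   [B -> [ ]]
[[[[{}][]]]]BB => [[[[{}][]]]]BBB   [B -> B B]
[[[[{}][]]]]BBB => [[[[{}][]]]][]BB   [B -> [ ]]
[[[[{}][]]]][]BB => [[[[{}][]]]][][]B   [B -> [ ]]
[[[[{}][]]]][][]B => [[[[{}][]]]][][][]   [B -> [ ]]

B => BB => BBB => [B]BB => [[B]]BB => [[[B]]]BB => [[[BB]]]BB => [[[[B]B]]]BB => [[[[S]B]]]BB => [[[[{}]B]]]BB => [[[[{}][]]]]BB => [[[[{}][]]]]BBB => [[[[{}][]]]][]BB => [[[[{}][]]]][][]B => [[[[{}][]]]][][][]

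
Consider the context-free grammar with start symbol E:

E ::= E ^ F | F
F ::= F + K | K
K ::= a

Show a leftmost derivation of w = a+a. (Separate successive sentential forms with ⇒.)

E⇒F⇒F+K⇒K+K⇒a+K⇒a+a

E ⇒ F   [E ::= F]
F ⇒ F+K   [F ::= F + K]
F+K ⇒ K+K   [F ::= K]
K+K ⇒ a+K   [K ::= a]
a+K ⇒ a+a   [K ::= a]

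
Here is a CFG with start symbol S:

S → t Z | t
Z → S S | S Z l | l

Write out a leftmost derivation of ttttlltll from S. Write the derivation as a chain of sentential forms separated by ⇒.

S⇒tZ⇒tSZl⇒ttZZl⇒ttSSZl⇒tttZSZl⇒tttSZlSZl⇒ttttZlSZl⇒ttttllSZl⇒ttttlltZl⇒ttttlltll

S ⇒ tZ   [S → t Z]
tZ ⇒ tSZl   [Z → S Z l]
tSZl ⇒ ttZZl   [S → t Z]
ttZZl ⇒ ttSSZl   [Z → S S]
ttSSZl ⇒ tttZSZl   [S → t Z]
tttZSZl ⇒ tttSZlSZl   [Z → S Z l]
tttSZlSZl ⇒ ttttZlSZl   [S → t]
ttttZlSZl ⇒ ttttllSZl   [Z → l]
ttttllSZl ⇒ ttttlltZl   [S → t]
ttttlltZl ⇒ ttttlltll   [Z → l]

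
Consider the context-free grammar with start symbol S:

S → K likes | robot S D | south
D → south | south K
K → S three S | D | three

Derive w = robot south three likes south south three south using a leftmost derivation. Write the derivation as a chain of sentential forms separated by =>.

S => robot S D => robot K likes D => robot D likes D => robot south K likes D => robot south three likes D => robot south three likes south K => robot south three likes south S three S => robot south three likes south south three S => robot south three likes south south three south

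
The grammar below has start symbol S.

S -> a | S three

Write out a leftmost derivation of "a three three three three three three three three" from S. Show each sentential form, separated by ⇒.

S ⇒ S three   [S -> S three]
S three ⇒ S three three   [S -> S three]
S three three ⇒ S three three three   [S -> S three]
S three three three ⇒ S three three three three   [S -> S three]
S three three three three ⇒ S three three three three three   [S -> S three]
S three three three three three ⇒ S three three three three three three   [S -> S three]
S three three three three three three ⇒ S three three three three three three three   [S -> S three]
S three three three three three three three ⇒ S three three three three three three three three   [S -> S three]
S three three three three three three three three ⇒ a three three three three three three three three   [S -> a]

S ⇒ S three ⇒ S three three ⇒ S three three three ⇒ S three three three three ⇒ S three three three three three ⇒ S three three three three three three ⇒ S three three three three three three three ⇒ S three three three three three three three three ⇒ a three three three three three three three three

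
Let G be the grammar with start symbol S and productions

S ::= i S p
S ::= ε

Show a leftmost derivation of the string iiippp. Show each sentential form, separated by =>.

S => iSp   [S ::= i S p]
iSp => iiSpp   [S ::= i S p]
iiSpp => iiiSppp   [S ::= i S p]
iiiSppp => iiippp   [S ::= ε]

S => iSp => iiSpp => iiiSppp => iiippp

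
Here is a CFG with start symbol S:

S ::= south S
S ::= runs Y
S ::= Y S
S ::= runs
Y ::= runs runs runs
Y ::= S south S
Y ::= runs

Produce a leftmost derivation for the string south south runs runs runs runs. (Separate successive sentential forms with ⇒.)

S ⇒ south S   [S ::= south S]
south S ⇒ south south S   [S ::= south S]
south south S ⇒ south south Y S   [S ::= Y S]
south south Y S ⇒ south south runs runs runs S   [Y ::= runs runs runs]
south south runs runs runs S ⇒ south south runs runs runs runs   [S ::= runs]

S ⇒ south S ⇒ south south S ⇒ south south Y S ⇒ south south runs runs runs S ⇒ south south runs runs runs runs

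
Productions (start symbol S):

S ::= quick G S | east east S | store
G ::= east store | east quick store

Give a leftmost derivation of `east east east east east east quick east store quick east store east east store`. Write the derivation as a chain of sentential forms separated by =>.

S => east east S   [S ::= east east S]
east east S => east east east east S   [S ::= east east S]
east east east east S => east east east east east east S   [S ::= east east S]
east east east east east east S => east east east east east east quick G S   [S ::= quick G S]
east east east east east east quick G S => east east east east east east quick east store S   [G ::= east store]
east east east east east east quick east store S => east east east east east east quick east store quick G S   [S ::= quick G S]
east east east east east east quick east store quick G S => east east east east east east quick east store quick east store S   [G ::= east store]
east east east east east east quick east store quick east store S => east east east east east east quick east store quick east store east east S   [S ::= east east S]
east east east east east east quick east store quick east store east east S => east east east east east east quick east store quick east store east east store   [S ::= store]

S => east east S => east east east east S => east east east east east east S => east east east east east east quick G S => east east east east east east quick east store S => east east east east east east quick east store quick G S => east east east east east east quick east store quick east store S => east east east east east east quick east store quick east store east east S => east east east east east east quick east store quick east store east east store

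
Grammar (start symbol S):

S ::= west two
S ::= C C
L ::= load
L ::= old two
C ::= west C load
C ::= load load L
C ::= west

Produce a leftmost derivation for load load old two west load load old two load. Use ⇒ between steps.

S ⇒ C C ⇒ load load L C ⇒ load load old two C ⇒ load load old two west C load ⇒ load load old two west load load L load ⇒ load load old two west load load old two load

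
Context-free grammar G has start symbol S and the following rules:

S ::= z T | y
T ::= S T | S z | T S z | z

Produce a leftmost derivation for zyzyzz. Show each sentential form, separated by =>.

S => zT   [S ::= z T]
zT => zST   [T ::= S T]
zST => zyT   [S ::= y]
zyT => zyST   [T ::= S T]
zyST => zyzTT   [S ::= z T]
zyzTT => zyzSzT   [T ::= S z]
zyzSzT => zyzyzT   [S ::= y]
zyzyzT => zyzyzz   [T ::= z]

S => zT => zST => zyT => zyST => zyzTT => zyzSzT => zyzyzT => zyzyzz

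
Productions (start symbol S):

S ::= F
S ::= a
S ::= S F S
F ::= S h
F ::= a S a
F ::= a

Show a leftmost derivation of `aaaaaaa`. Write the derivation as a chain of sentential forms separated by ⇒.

S⇒SFS⇒FFS⇒aSaFS⇒aSFSaFS⇒aaFSaFS⇒aaaSaFS⇒aaaaaFS⇒aaaaaaS⇒aaaaaaa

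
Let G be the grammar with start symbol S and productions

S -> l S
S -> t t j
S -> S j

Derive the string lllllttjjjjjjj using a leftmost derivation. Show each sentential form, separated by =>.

S => lS => lSj => lSjj => llSjj => llSjjj => llSjjjj => llSjjjjj => lllSjjjjj => llllSjjjjj => lllllSjjjjj => lllllSjjjjjj => lllllttjjjjjjj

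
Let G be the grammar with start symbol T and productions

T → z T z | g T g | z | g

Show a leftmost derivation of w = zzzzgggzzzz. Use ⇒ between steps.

T ⇒ zTz ⇒ zzTzz ⇒ zzzTzzz ⇒ zzzzTzzzz ⇒ zzzzgTgzzzz ⇒ zzzzgggzzzz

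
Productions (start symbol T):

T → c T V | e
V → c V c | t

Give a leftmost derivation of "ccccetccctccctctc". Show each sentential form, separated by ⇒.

T ⇒ cTV ⇒ ccTVV ⇒ cccTVVV ⇒ ccccTVVVV ⇒ cccceVVVV ⇒ ccccetVVV ⇒ ccccetcVcVV ⇒ ccccetccVccVV ⇒ ccccetcccVcccVV ⇒ ccccetccctcccVV ⇒ ccccetccctccctV ⇒ ccccetccctccctcVc ⇒ ccccetccctccctctc

T ⇒ cTV   [T → c T V]
cTV ⇒ ccTVV   [T → c T V]
ccTVV ⇒ cccTVVV   [T → c T V]
cccTVVV ⇒ ccccTVVVV   [T → c T V]
ccccTVVVV ⇒ cccceVVVV   [T → e]
cccceVVVV ⇒ ccccetVVV   [V → t]
ccccetVVV ⇒ ccccetcVcVV   [V → c V c]
ccccetcVcVV ⇒ ccccetccVccVV   [V → c V c]
ccccetccVccVV ⇒ ccccetcccVcccVV   [V → c V c]
ccccetcccVcccVV ⇒ ccccetccctcccVV   [V → t]
ccccetccctcccVV ⇒ ccccetccctccctV   [V → t]
ccccetccctccctV ⇒ ccccetccctccctcVc   [V → c V c]
ccccetccctccctcVc ⇒ ccccetccctccctctc   [V → t]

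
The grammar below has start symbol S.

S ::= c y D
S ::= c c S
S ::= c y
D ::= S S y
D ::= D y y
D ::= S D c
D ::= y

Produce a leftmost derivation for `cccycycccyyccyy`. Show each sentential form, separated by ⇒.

S⇒ccS⇒cccyD⇒cccySSy⇒cccycyDSy⇒cccycySDcSy⇒cccycyccSDcSy⇒cccycycccyDcSy⇒cccycycccyycSy⇒cccycycccyyccyy

S ⇒ ccS   [S ::= c c S]
ccS ⇒ cccyD   [S ::= c y D]
cccyD ⇒ cccySSy   [D ::= S S y]
cccySSy ⇒ cccycyDSy   [S ::= c y D]
cccycyDSy ⇒ cccycySDcSy   [D ::= S D c]
cccycySDcSy ⇒ cccycyccSDcSy   [S ::= c c S]
cccycyccSDcSy ⇒ cccycycccyDcSy   [S ::= c y]
cccycycccyDcSy ⇒ cccycycccyycSy   [D ::= y]
cccycycccyycSy ⇒ cccycycccyyccyy   [S ::= c y]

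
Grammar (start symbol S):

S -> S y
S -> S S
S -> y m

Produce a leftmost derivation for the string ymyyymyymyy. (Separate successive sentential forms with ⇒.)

S ⇒ SS ⇒ SyS ⇒ SyyS ⇒ ymyyS ⇒ ymyySy ⇒ ymyySyy ⇒ ymyySSyy ⇒ ymyySySyy ⇒ ymyyymySyy ⇒ ymyyymyymyy

S ⇒ SS   [S -> S S]
SS ⇒ SyS   [S -> S y]
SyS ⇒ SyyS   [S -> S y]
SyyS ⇒ ymyyS   [S -> y m]
ymyyS ⇒ ymyySy   [S -> S y]
ymyySy ⇒ ymyySyy   [S -> S y]
ymyySyy ⇒ ymyySSyy   [S -> S S]
ymyySSyy ⇒ ymyySySyy   [S -> S y]
ymyySySyy ⇒ ymyyymySyy   [S -> y m]
ymyyymySyy ⇒ ymyyymyymyy   [S -> y m]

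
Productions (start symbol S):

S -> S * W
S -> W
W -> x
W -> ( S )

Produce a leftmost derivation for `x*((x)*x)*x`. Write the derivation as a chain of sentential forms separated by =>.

S => S*W   [S -> S * W]
S*W => S*W*W   [S -> S * W]
S*W*W => W*W*W   [S -> W]
W*W*W => x*W*W   [W -> x]
x*W*W => x*(S)*W   [W -> ( S )]
x*(S)*W => x*(S*W)*W   [S -> S * W]
x*(S*W)*W => x*(W*W)*W   [S -> W]
x*(W*W)*W => x*((S)*W)*W   [W -> ( S )]
x*((S)*W)*W => x*((W)*W)*W   [S -> W]
x*((W)*W)*W => x*((x)*W)*W   [W -> x]
x*((x)*W)*W => x*((x)*x)*W   [W -> x]
x*((x)*x)*W => x*((x)*x)*x   [W -> x]

S => S*W => S*W*W => W*W*W => x*W*W => x*(S)*W => x*(S*W)*W => x*(W*W)*W => x*((S)*W)*W => x*((W)*W)*W => x*((x)*W)*W => x*((x)*x)*W => x*((x)*x)*x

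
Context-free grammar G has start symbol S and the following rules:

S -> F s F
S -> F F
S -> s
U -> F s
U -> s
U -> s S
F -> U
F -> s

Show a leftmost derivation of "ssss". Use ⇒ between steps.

S ⇒ FF ⇒ UF ⇒ sSF ⇒ sFFF ⇒ ssFF ⇒ sssF ⇒ sssU ⇒ ssss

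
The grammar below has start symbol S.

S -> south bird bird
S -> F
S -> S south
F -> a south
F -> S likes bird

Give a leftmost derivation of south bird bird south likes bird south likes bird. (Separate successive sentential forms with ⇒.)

S ⇒ F   [S -> F]
F ⇒ S likes bird   [F -> S likes bird]
S likes bird ⇒ S south likes bird   [S -> S south]
S south likes bird ⇒ F south likes bird   [S -> F]
F south likes bird ⇒ S likes bird south likes bird   [F -> S likes bird]
S likes bird south likes bird ⇒ S south likes bird south likes bird   [S -> S south]
S south likes bird south likes bird ⇒ south bird bird south likes bird south likes bird   [S -> south bird bird]

S ⇒ F ⇒ S likes bird ⇒ S south likes bird ⇒ F south likes bird ⇒ S likes bird south likes bird ⇒ S south likes bird south likes bird ⇒ south bird bird south likes bird south likes bird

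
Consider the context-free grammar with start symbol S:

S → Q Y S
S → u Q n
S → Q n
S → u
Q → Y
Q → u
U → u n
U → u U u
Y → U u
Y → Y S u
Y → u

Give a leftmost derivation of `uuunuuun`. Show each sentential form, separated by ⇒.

S ⇒ QYS ⇒ YYS ⇒ uYS ⇒ uUuS ⇒ uuUuuS ⇒ uuunuuS ⇒ uuunuuQn ⇒ uuunuuYn ⇒ uuunuuun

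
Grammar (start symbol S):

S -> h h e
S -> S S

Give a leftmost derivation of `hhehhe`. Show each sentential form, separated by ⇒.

S ⇒ SS   [S -> S S]
SS ⇒ hheS   [S -> h h e]
hheS ⇒ hhehhe   [S -> h h e]

S ⇒ SS ⇒ hheS ⇒ hhehhe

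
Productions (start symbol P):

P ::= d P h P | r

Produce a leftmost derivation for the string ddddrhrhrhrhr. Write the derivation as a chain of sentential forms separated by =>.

P => dPhP => ddPhPhP => dddPhPhPhP => ddddPhPhPhPhP => ddddrhPhPhPhP => ddddrhrhPhPhP => ddddrhrhrhPhP => ddddrhrhrhrhP => ddddrhrhrhrhr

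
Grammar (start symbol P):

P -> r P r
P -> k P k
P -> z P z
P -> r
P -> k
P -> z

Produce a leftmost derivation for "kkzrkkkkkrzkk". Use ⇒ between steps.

P⇒kPk⇒kkPkk⇒kkzPzkk⇒kkzrPrzkk⇒kkzrkPkrzkk⇒kkzrkkPkkrzkk⇒kkzrkkkkkrzkk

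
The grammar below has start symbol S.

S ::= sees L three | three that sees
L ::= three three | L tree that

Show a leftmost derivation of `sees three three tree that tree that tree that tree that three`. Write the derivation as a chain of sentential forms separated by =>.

S => sees L three => sees L tree that three => sees L tree that tree that three => sees L tree that tree that tree that three => sees L tree that tree that tree that tree that three => sees three three tree that tree that tree that tree that three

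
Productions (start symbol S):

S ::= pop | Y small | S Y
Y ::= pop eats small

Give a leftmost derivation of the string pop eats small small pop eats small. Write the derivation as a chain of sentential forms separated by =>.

S => S Y   [S ::= S Y]
S Y => Y small Y   [S ::= Y small]
Y small Y => pop eats small small Y   [Y ::= pop eats small]
pop eats small small Y => pop eats small small pop eats small   [Y ::= pop eats small]

S => S Y => Y small Y => pop eats small small Y => pop eats small small pop eats small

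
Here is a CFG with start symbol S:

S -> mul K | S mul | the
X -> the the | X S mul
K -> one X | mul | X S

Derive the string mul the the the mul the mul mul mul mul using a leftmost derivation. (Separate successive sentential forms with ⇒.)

S ⇒ S mul   [S -> S mul]
S mul ⇒ S mul mul   [S -> S mul]
S mul mul ⇒ S mul mul mul   [S -> S mul]
S mul mul mul ⇒ S mul mul mul mul   [S -> S mul]
S mul mul mul mul ⇒ mul K mul mul mul mul   [S -> mul K]
mul K mul mul mul mul ⇒ mul X S mul mul mul mul   [K -> X S]
mul X S mul mul mul mul ⇒ mul X S mul S mul mul mul mul   [X -> X S mul]
mul X S mul S mul mul mul mul ⇒ mul the the S mul S mul mul mul mul   [X -> the the]
mul the the S mul S mul mul mul mul ⇒ mul the the the mul S mul mul mul mul   [S -> the]
mul the the the mul S mul mul mul mul ⇒ mul the the the mul the mul mul mul mul   [S -> the]

S ⇒ S mul ⇒ S mul mul ⇒ S mul mul mul ⇒ S mul mul mul mul ⇒ mul K mul mul mul mul ⇒ mul X S mul mul mul mul ⇒ mul X S mul S mul mul mul mul ⇒ mul the the S mul S mul mul mul mul ⇒ mul the the the mul S mul mul mul mul ⇒ mul the the the mul the mul mul mul mul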